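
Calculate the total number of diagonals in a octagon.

Total line segments between 8 vertices = C(8,2) = 28.
Subtract the 8 sides: 28 - 8 = 20 diagonals.

20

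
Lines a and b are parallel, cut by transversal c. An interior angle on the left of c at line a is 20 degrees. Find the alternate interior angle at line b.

Alternate interior angles are equal: 20 degrees.

20 degrees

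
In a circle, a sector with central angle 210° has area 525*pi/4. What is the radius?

r² = 360 × 525*pi/4 / (π × 210) = 225, so r = 15.

15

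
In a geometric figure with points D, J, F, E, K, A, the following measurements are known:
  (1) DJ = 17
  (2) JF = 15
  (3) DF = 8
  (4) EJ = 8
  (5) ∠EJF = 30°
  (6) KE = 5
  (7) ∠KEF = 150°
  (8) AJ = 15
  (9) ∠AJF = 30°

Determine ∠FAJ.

Step 1: By the law of cosines on triangle AJF: AF² = 15² + 15² − 2·15·15·cos(30°) = 60.29, so AF ≈ 7.76.
Step 2: By the inverse law of cosines on triangle FAJ: cos(∠FAJ) = (7.76² + 15² − 15²) / (2·7.76·15) = 60.29/232.94 = 0.2588, so ∠FAJ = 75°.

Therefore, the measure of angle ∠FAJ = 75°.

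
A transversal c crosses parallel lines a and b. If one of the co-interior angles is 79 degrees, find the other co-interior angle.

Co-interior angles (same-side interior) formed by parallel lines and a transversal are supplementary (sum to 180 degrees).
The given angle is 79 degrees.
The co-interior angle = 180 - 79 = 101 degrees.

101 degrees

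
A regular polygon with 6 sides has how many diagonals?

Total line segments between 6 vertices = C(6,2) = 15.
Subtract the 6 sides: 15 - 6 = 9 diagonals.

9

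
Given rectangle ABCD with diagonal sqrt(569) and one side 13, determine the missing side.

b = sqrt(d^2 - a^2) = sqrt(569 - 169) = sqrt(400) = 20

20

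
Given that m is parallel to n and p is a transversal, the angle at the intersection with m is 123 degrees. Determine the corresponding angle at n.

Corresponding angles are equal: 123 degrees.

123 degrees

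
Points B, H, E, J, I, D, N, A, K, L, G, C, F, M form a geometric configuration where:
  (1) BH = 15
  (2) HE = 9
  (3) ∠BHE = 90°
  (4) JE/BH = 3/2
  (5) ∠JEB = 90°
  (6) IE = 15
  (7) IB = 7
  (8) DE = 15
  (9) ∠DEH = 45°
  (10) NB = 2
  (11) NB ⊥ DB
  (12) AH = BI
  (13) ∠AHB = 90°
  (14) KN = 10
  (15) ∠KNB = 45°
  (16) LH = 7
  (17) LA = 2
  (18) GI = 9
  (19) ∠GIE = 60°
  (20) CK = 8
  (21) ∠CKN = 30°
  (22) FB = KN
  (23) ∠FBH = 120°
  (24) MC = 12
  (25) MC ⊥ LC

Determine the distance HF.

From the given relations: FB = KN = 10.
Step 1: By the law of cosines on triangle HBF: HF² = 15² + 10² − 2·15·10·cos(120°) = 475, so HF = 5·√19.

Therefore, the length of HF = 5·√19.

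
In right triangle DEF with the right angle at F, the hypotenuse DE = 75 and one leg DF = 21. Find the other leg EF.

EF = sqrt(75^2 - 21^2) = sqrt(5184) = 72

72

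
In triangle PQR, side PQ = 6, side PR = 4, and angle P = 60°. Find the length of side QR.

Law of cosines: QR^2 = 6^2 + 4^2 - 2(6)(4)cos(60°) = 28, so QR = 2*sqrt(7).

2*sqrt(7)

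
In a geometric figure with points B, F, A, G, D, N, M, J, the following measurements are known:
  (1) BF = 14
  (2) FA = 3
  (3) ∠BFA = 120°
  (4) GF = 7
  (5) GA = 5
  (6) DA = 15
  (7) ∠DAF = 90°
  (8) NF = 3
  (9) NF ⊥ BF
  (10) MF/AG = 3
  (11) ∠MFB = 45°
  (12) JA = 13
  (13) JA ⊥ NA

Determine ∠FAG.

Step 1: By the inverse law of cosines on triangle FAG: cos(∠FAG) = (3² + 5² − 7²) / (2·3·5) = -15/30 = -0.5, so ∠FAG = 120°.

Therefore, the measure of angle ∠FAG = 120°.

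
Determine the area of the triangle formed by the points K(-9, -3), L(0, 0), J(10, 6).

Shoelace: Area = (1/2)|-9(0-6) + 0(6--3) + 10(-3-0)| = (1/2)(24) = 12

12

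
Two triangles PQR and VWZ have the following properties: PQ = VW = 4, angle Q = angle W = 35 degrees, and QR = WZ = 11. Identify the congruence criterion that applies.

Consider the given information: PQ = VW = 4, angle Q = angle W = 35 degrees, and QR = WZ = 11
This is not ASA or HL: ASA requires two angles and the side between them. HL only applies to right triangles with matching hypotenuse and leg.
The correct criterion is SAS. Two pairs of corresponding sides and the included angle are equal (Side-Angle-Side).

SAS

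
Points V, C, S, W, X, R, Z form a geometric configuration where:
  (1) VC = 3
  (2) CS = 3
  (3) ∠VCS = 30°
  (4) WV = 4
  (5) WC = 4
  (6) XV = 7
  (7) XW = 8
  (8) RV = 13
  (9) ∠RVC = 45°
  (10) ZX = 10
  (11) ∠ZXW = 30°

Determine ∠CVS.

Step 1: By the law of cosines on triangle VCS: VS² = 3² + 3² − 2·3·3·cos(30°) = 2.41, so VS ≈ 1.55.
Step 2: By the inverse law of cosines on triangle CVS: cos(∠CVS) = (3² + 1.55² − 3²) / (2·3·1.55) = 2.41/9.32 = 0.2588, so ∠CVS = 75°.

Therefore, the measure of angle ∠CVS = 75°.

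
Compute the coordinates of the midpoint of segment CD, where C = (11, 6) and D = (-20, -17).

The midpoint is the average of the coordinates:
x: (11 + -20)/2 = -9/2
y: (6 + -17)/2 = -11/2
Midpoint = (-9/2, -11/2)

(-9/2, -11/2)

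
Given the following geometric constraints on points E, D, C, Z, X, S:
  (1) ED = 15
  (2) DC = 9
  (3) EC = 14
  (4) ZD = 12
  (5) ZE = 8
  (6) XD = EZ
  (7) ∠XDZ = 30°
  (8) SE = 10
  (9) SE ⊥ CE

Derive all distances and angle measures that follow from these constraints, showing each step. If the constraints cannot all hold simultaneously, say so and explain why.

The constraints are consistent.

From the given relations:
  XD = EZ = 8

Step 1: From CE = 14, ES = 10, and ∠CES = 90°, by the law of cosines:
  CS² = CE² + ES² - 2·CE·ES·cos(90°) = 196 + 100 - 0 = 296
  CS = 2·√74

Step 2: From ZD = 12, DX = 8, and ∠ZDX = 30°, by the law of cosines:
  ZX² = ZD² + DX² - 2·ZD·DX·cos(30°) = 144 + 64 - 166.3 = 41.72
  ZX ≈ 6.46

Step 3: From EC = 14, ED = 15, CD = 9, by the inverse law of cosines:
  cos(∠CED) = (EC² + ED² - CD²) / (2·EC·ED)
  ∠CED = 35.95°

Step 4: From ED = 15, EZ = 8, DZ = 12, by the inverse law of cosines:
  cos(∠DEZ) = (ED² + EZ² - DZ²) / (2·ED·EZ)
  ∠DEZ = 52.83°

Step 5: From DC = 9, DE = 15, CE = 14, by the inverse law of cosines:
  cos(∠CDE) = (DC² + DE² - CE²) / (2·DC·DE)
  ∠CDE = 65.96°

Step 6: From DE = 15, DZ = 12, EZ = 8, by the inverse law of cosines:
  cos(∠EDZ) = (DE² + DZ² - EZ²) / (2·DE·DZ)
  ∠EDZ = 32.09°

Step 7: From CD = 9, CE = 14, DE = 15, by the inverse law of cosines:
  cos(∠DCE) = (CD² + CE² - DE²) / (2·CD·CE)
  ∠DCE = 78.09°

Step 8: From ZD = 12, ZE = 8, DE = 15, by the inverse law of cosines:
  cos(∠DZE) = (ZD² + ZE² - DE²) / (2·ZD·ZE)
  ∠DZE = 95.08°

Step 9: From CE = 14, CS = 2·√74, ES = 10, by the inverse law of cosines:
  cos(∠ECS) = (CE² + CS² - ES²) / (2·CE·CS)
  ∠ECS = 35.54°

Step 10: From ZD = 12, ZX = 6.46, DX = 8, by the inverse law of cosines:
  cos(∠DZX) = (ZD² + ZX² - DX²) / (2·ZD·ZX)
  ∠DZX = 38.26°

Step 11: From XD = 8, XZ = 6.46, DZ = 12, by the inverse law of cosines:
  cos(∠DXZ) = (XD² + XZ² - DZ²) / (2·XD·XZ)
  ∠DXZ = 111.74°

Step 12: From SC = 2·√74, SE = 10, CE = 14, by the inverse law of cosines:
  cos(∠CSE) = (SC² + SE² - CE²) / (2·SC·SE)
  ∠CSE = 54.46°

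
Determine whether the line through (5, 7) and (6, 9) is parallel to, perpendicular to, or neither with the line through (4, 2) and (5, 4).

Slope of line 1: m1 = (9 - 7)/(6 - 5) = 2/1 = 2
Slope of line 2: m2 = (4 - 2)/(5 - 4) = 2/1 = 2
Since m1 = m2 = 2, the lines are parallel.

Parallel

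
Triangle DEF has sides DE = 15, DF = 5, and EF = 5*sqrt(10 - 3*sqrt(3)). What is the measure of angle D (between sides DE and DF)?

cos(D) = (15² + 5² - (5*sqrt(10 - 3*sqrt(3)))²) / (2 × 15 × 5) = sqrt(3)/2, so D = arccos(sqrt(3)/2) = 30°.

30°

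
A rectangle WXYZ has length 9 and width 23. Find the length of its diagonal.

A rectangle's diagonal splits it into two right triangles, with the diagonal as the hypotenuse.
By the Pythagorean theorem, d^2 = 9^2 + 23^2 = 610.
Therefore d = sqrt(610).

sqrt(610)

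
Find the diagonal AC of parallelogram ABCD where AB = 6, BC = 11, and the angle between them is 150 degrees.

The diagonal of a parallelogram can be found by treating two adjacent sides and the diagonal as a triangle.
Applying the law of cosines with sides 6, 11 and included angle 150°:
d^2 = 36 + 121 - 132*cos(150°) = 66*sqrt(3) + 157
d = sqrt(66*sqrt(3) + 157)

sqrt(66*sqrt(3) + 157)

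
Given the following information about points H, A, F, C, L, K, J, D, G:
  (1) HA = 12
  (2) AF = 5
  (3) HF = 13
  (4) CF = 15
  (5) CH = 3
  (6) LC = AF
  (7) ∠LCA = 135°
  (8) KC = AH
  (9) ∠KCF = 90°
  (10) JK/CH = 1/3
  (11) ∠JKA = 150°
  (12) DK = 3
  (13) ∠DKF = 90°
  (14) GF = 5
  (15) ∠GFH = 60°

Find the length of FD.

From the given relations: KC = AH = 12.
Step 1: By the law of cosines on triangle FCK: FK² = 15² + 12² − 2·15·12·cos(90°) = 369, so FK = 3·√41.
Step 2: By the law of cosines on triangle FKD: FD² = (3·√41)² + 3² − 2·3·√41·3·cos(90°) = 378, so FD = 3·√42.

Therefore, the length of FD = 3·√42.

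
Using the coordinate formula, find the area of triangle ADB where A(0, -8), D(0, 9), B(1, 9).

Using the Shoelace formula for a triangle:
Area = (1/2)|x0(y1 - y2) + x1(y2 - y0) + x2(y0 - y1)|
Area = (1/2)|0(9 - 9) + 0(9 - -8) + 1(-8 - 9)|
Area = (1/2)|0 + 0 + -17|
Area = (1/2)|-17|
Area = (1/2)(17)
Area = 17/2

17/2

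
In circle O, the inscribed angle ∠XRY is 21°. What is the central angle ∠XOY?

Central angle = 2 × 21° = 42° (inscribed angle theorem).

42°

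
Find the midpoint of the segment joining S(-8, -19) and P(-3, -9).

The midpoint is the point halfway along the segment.
Move half the horizontal distance: -8 + (-3 - -8)/2 = -8 + 5/2 = -11/2
Move half the vertical distance: -19 + (-9 - -19)/2 = -19 + 10/2 = -14
Midpoint = (-11/2, -14)

(-11/2, -14)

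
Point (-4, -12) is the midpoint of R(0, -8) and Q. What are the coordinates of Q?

Using the midpoint formula: M = ((x1 + x2)/2, (y1 + y2)/2)
We know M = (-4, -12) and R = (0, -8)
For x: -4 = (0 + x2)/2, so x2 = 2*-4 - 0 = -8
For y: -12 = (-8 + y2)/2, so y2 = 2*-12 - -8 = -16
Q = (-8, -16)

(-8, -16)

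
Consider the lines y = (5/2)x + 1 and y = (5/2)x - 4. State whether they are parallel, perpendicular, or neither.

Slope of line 1: m1 = 5/2
Slope of line 2: m2 = 5/2
m1 = m2, so the lines are parallel.

Parallel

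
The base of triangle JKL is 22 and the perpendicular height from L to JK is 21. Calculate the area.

Area = (1/2)(22)(21) = 231

231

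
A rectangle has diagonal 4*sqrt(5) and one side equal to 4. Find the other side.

The diagonal of a rectangle forms a right triangle with the two sides.
Rearranging the Pythagorean theorem: missing side = sqrt(d^2 - known^2).
= sqrt(80 - 16) = sqrt(64) = 8.

8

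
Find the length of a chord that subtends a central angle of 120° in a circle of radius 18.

Chord length = 2r sin(θ/2)
= 2 × 18 × sin(120°/2)
= 2 × 18 × sin(60°)
= 18*sqrt(3)

18*sqrt(3)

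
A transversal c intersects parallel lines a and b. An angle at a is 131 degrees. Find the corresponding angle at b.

Corresponding angles formed by parallel lines and a transversal are equal.
The given angle is 131 degrees.
The corresponding angle = 131 degrees.

131 degrees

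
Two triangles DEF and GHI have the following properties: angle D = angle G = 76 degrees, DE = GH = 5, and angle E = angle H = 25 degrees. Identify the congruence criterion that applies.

Consider the given information: angle D = angle G = 76 degrees, DE = GH = 5, and angle E = angle H = 25 degrees
This is not SAS or AAS: SAS requires two sides and the included angle between them. AAS requires two angles and a non-included side.
The correct criterion is ASA. Two pairs of corresponding angles and the included side are equal (Angle-Side-Angle).

ASA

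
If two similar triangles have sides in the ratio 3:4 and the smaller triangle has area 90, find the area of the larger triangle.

For similar figures, the area ratio equals the square of the side ratio.
Side ratio (the smaller triangle to the larger triangle) = 3:4, so area ratio = 3^2:4^2 = 9:16.
If the area of the smaller triangle is 90, then the area of the larger triangle = 90 * (16/9) = 160.

160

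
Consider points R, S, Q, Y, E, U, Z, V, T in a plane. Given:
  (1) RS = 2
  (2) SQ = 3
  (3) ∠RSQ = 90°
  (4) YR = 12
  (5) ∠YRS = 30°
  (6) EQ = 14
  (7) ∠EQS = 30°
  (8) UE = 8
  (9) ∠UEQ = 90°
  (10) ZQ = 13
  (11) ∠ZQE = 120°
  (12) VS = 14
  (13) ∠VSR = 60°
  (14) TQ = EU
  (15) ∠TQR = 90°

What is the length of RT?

From the given relations: TQ = EU = 8.
Step 1: By the law of cosines on triangle RSQ: RQ² = 2² + 3² − 2·2·3·cos(90°) = 13, so RQ = √13.
Step 2: By the law of cosines on triangle RQT: RT² = √13² + 8² − 2·√13·8·cos(90°) = 77, so RT = √77.

Therefore, the length of RT = √77.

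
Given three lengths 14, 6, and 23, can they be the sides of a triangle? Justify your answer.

Check the triangle inequality: 14 + 6 = 20 ≤ 23.
Since the sum of two sides does not exceed the third, no triangle can be formed.

No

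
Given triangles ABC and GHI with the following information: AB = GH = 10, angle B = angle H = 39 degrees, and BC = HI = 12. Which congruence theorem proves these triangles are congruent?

The given information matches SAS: Two pairs of corresponding sides and the included angle are equal (Side-Angle-Side).

SAS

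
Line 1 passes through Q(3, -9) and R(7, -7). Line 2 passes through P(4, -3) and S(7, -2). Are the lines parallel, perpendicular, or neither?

Slope of line 1: m1 = (-7 - -9)/(7 - 3) = 2/4 = 1/2
Slope of line 2: m2 = (-2 - -3)/(7 - 4) = 1/3 = 1/3
m1 != m2 and m1*m2 = 1/6 != -1. Neither.

Neither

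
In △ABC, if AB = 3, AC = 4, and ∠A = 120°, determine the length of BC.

When two sides and the included angle are known, the law of cosines gives the third side.
c^2 = a^2 + b^2 - 2ab cos(C) generalizes the Pythagorean theorem to non-right triangles.
Here: BC^2 = 9 + 16 - 24*(-1/2) = 37
BC = sqrt(37)

sqrt(37)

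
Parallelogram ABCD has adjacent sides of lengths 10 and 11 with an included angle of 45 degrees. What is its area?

The area of a parallelogram equals the product of two adjacent sides times the sine of the included angle.
This is because the height equals 11 * sin(45°) = 11*sqrt(2)/2.
Area = 10 * 11*sqrt(2)/2 = 55*sqrt(2)

55*sqrt(2)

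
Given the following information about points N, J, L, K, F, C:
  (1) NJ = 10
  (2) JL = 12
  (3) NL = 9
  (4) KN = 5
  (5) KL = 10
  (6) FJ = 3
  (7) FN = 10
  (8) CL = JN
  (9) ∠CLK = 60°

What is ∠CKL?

From the given relations: CL = JN = 10.
Step 1: By the law of cosines on triangle KLC: KC² = 10² + 10² − 2·10·10·cos(60°) = 100, so KC = 10.
Step 2: By the inverse law of cosines on triangle CKL: cos(∠CKL) = (10² + 10² − 10²) / (2·10·10) = 100/200 = 0.5, so ∠CKL = 60°.

Therefore, the measure of angle ∠CKL = 60°.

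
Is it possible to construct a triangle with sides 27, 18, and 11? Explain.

Yes.
The triangle inequality requires that the sum of any two sides exceeds the third.
Here 11 + 18 = 29 > 27, so the condition is met.

Yes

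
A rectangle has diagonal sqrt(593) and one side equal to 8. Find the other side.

Using the Pythagorean theorem: d^2 = a^2 + b^2
b^2 = d^2 - a^2
b^2 = 593 - 64
b^2 = 529
b = sqrt(529) = 23

23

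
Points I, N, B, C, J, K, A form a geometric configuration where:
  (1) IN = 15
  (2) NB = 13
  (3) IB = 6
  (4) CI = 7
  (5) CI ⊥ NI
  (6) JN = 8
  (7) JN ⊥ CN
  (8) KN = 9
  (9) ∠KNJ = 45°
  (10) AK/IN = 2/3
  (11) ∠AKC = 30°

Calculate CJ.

Step 1: By the law of cosines on triangle CIN: CN² = 7² + 15² − 2·7·15·cos(90°) = 274, so CN ≈ 16.55.
Step 2: By the law of cosines on triangle CNJ: CJ² = 16.55² + 8² − 2·16.55·8·cos(90°) = 338, so CJ = 13·√2.

Therefore, the length of CJ = 13·√2.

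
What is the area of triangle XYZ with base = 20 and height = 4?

Area = (1/2)(20)(4) = 40

40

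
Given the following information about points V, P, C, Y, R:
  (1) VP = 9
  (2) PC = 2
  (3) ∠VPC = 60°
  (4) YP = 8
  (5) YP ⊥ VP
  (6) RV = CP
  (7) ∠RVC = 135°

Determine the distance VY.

Step 1: By the law of cosines on triangle VPY: VY² = 9² + 8² − 2·9·8·cos(90°) = 145, so VY = √145.

Therefore, the length of VY = √145.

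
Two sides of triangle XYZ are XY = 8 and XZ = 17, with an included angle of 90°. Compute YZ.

Since angle X = 90°, this is a right triangle and the law of cosines reduces to the Pythagorean theorem.
YZ^2 = 8^2 + 17^2 = 353
YZ = sqrt(353)

sqrt(353)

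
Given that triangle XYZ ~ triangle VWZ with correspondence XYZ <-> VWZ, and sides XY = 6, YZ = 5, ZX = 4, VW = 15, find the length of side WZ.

k = 15/6 = 5/2. WZ = 5/2 * 5 = 25/2.

25/2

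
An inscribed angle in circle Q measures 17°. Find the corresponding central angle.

By the inscribed angle theorem, the central angle is twice the inscribed angle.
Central angle = 2 × 17° = 34°

34°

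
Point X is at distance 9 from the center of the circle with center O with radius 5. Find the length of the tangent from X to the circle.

The tangent, radius, and line from the external point to the center form a right triangle.
The right angle is where the tangent meets the radius.
By the Pythagorean theorem: tangent² + 5² = 9²
tangent² = 81 - 25 = 56
tangent = 2*sqrt(14)

2*sqrt(14)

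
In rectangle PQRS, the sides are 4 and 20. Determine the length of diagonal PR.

Using the Pythagorean theorem:
d² = 4² + 20² = 16 + 400 = 416
d = sqrt(416) = 4*sqrt(26)

4*sqrt(26)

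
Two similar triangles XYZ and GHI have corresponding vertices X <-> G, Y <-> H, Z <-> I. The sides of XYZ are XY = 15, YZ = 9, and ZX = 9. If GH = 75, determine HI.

k = 75/15 = 5. HI = 5 * 9 = 45.

45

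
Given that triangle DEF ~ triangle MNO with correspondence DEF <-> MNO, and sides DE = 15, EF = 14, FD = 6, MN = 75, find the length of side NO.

Since the triangles are similar, the ratio of corresponding sides is constant.
Scale factor k = MN / DE = 75 / 15 = 5
NO = k * EF = 5 * 14 = 70

70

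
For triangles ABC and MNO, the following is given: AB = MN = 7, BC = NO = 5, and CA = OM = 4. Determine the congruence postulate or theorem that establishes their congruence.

The given information matches SSS: All three pairs of corresponding sides are equal (Side-Side-Side).

SSS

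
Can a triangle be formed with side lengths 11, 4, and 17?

No.
The triangle inequality is violated: 11 + 4 = 15 ≤ 17.
These lengths cannot form a triangle.

No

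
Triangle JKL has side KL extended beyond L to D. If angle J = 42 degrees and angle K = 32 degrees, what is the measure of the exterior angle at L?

By the exterior angle theorem, an exterior angle of a triangle equals the sum of the two remote interior angles.
Exterior angle = angle J + angle K
Exterior angle = 42 + 32 = 74 degrees

74 degrees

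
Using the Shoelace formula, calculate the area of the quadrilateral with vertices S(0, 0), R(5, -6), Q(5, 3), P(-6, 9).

Shoelace: sum of cross terms = 108, Area = (1/2)|108| = 54

54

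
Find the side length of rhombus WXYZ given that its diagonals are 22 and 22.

Half-diagonals are 11 and 11. side = sqrt(11^2 + 11^2) = sqrt(242) = 11*sqrt(2)

11*sqrt(2)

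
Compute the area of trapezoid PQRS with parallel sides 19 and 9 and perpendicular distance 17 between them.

Area of a trapezoid = (base1 + base2) * height / 2
Area = (19 + 9) * 17 / 2
Area = 28 * 17 / 2
Area = 476 / 2
Area = 238

238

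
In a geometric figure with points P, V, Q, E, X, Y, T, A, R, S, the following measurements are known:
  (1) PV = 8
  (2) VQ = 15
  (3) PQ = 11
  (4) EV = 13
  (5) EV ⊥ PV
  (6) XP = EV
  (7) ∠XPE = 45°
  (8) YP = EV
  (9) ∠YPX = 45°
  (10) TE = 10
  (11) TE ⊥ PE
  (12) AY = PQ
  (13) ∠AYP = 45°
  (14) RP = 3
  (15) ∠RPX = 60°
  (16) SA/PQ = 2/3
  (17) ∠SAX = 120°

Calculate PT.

Step 1: By the law of cosines on triangle EVP: EP² = 13² + 8² − 2·13·8·cos(90°) = 233, so EP ≈ 15.26.
Step 2: By the law of cosines on triangle PET: PT² = 15.26² + 10² − 2·15.26·10·cos(90°) = 333, so PT = 3·√37.

Therefore, the length of PT = 3·√37.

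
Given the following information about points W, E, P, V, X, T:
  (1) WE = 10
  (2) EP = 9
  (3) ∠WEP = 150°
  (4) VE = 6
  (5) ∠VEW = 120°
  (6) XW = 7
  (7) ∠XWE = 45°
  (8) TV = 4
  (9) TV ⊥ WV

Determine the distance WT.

Step 1: By the law of cosines on triangle VEW: VW² = 6² + 10² − 2·6·10·cos(120°) = 196, so VW = 14.
Step 2: By the law of cosines on triangle WVT: WT² = 14² + 4² − 2·14·4·cos(90°) = 212, so WT = 2·√53.

Therefore, the length of WT = 2·√53.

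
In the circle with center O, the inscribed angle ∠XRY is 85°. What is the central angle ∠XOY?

By the inscribed angle theorem, the central angle is twice the inscribed angle.
Central angle = 2 × 85° = 170°

170°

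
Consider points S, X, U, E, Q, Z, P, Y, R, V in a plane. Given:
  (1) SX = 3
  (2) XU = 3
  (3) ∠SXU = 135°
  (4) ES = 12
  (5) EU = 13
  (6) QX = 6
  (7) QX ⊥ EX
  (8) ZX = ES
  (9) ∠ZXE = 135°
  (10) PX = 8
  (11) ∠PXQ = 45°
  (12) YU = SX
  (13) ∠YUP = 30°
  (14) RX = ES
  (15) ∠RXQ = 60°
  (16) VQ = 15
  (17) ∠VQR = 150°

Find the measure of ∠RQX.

From the given relations: RX = ES = 12.
Step 1: By the law of cosines on triangle QXR: QR² = 6² + 12² − 2·6·12·cos(60°) = 108, so QR = 6·√3.
Step 2: By the inverse law of cosines on triangle RQX: cos(∠RQX) = ((6·√3)² + 6² − 12²) / (2·6·√3·6) = 0/124.71 = 0, so ∠RQX = 90°.

Therefore, the measure of angle ∠RQX = 90°.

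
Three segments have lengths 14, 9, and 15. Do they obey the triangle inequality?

Yes.
The triangle inequality requires that the sum of any two sides exceeds the third.
Here 9 + 14 = 23 > 15, so the condition is met.

Yes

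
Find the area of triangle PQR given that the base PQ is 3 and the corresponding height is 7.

Area = (1/2) * base * height
Area = (1/2) * 3 * 7
Area = 21/2

21/2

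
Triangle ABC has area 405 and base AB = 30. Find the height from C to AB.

Rearranging the area formula Area = (1/2) * base * height:
height = 2 * Area / base = 2 * 405 / 30 = 27.

27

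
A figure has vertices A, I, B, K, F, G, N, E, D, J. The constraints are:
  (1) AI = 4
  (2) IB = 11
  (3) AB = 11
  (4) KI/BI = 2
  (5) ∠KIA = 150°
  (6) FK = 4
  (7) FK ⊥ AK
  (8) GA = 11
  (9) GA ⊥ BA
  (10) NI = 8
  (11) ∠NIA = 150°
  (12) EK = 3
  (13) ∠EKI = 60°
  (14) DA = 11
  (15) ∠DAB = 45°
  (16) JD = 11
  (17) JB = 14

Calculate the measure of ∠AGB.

Step 1: By the law of cosines on triangle GAB: GB² = 11² + 11² − 2·11·11·cos(90°) = 242, so GB = 11·√2.
Step 2: By the inverse law of cosines on triangle AGB: cos(∠AGB) = (11² + (11·√2)² − 11²) / (2·11·11·√2) = 242/342.24 = 0.7071, so ∠AGB = 45°.

Therefore, the measure of angle ∠AGB = 45°.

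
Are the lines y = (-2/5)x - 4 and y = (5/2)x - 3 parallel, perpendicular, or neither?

Slope of line 1: m1 = -2/5
Slope of line 2: m2 = 5/2
Two lines are perpendicular when the product of their slopes is -1 (negative reciprocals).
m1 * m2 = (-2/5) * (5/2) = -1, confirming perpendicularity.

Perpendicular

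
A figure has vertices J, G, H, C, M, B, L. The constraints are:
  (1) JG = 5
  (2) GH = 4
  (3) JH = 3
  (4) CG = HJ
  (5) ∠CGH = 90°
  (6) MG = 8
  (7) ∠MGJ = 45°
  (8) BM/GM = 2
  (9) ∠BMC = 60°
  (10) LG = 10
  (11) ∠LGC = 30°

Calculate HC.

From the given relations: CG = HJ = 3.
Step 1: By the law of cosines on triangle HGC: HC² = 4² + 3² − 2·4·3·cos(90°) = 25, so HC = 5.

Therefore, the length of HC = 5.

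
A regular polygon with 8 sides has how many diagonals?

The number of diagonals in an n-gon is n(n - 3)/2.
For n = 8: 8(8 - 3)/2 = 8 × 5 / 2 = 20.

20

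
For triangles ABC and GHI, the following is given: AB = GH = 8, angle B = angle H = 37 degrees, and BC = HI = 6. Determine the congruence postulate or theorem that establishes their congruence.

Consider the given information: AB = GH = 8, angle B = angle H = 37 degrees, and BC = HI = 6
This is not SSS or HL: SSS requires all three pairs of sides, but we don't have that. HL only applies to right triangles with matching hypotenuse and leg.
The correct criterion is SAS. Two pairs of corresponding sides and the included angle are equal (Side-Angle-Side).

SAS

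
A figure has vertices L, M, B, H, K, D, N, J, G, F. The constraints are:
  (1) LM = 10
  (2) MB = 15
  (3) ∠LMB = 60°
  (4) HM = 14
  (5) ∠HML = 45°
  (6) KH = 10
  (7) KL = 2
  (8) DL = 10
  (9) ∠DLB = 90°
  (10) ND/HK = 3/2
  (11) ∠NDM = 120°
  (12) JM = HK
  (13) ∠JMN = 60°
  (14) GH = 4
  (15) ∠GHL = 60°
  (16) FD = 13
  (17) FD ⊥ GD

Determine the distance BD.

Step 1: By the law of cosines on triangle LMB: LB² = 10² + 15² − 2·10·15·cos(60°) = 175, so LB = 5·√7.
Step 2: By the law of cosines on triangle BLD: BD² = (5·√7)² + 10² − 2·5·√7·10·cos(90°) = 275, so BD = 5·√11.

Therefore, the length of BD = 5·√11.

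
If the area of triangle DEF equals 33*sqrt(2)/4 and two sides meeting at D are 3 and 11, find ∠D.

From the SAS area formula Area = (1/2)ab sin(C), rearranging gives sin(C) = 2*Area/(ab).
sin(C) = 2 * 33*sqrt(2)/4 / (33) = sqrt(2)/2.
Therefore C = arcsin(sqrt(2)/2) = 45°.
Since sin(180° - C) = sin(C), the obtuse angle 135° gives the same area, so C = 45° or C = 135°.

45° or 135°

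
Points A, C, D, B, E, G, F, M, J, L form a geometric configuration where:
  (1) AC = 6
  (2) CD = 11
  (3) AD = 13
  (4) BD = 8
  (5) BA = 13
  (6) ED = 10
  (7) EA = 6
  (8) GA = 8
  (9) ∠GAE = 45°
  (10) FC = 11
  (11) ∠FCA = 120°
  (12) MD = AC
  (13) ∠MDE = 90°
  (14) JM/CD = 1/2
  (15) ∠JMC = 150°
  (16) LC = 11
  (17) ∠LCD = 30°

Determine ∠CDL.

Step 1: By the law of cosines on triangle DCL: DL² = 11² + 11² − 2·11·11·cos(30°) = 32.42, so DL ≈ 5.69.
Step 2: By the inverse law of cosines on triangle CDL: cos(∠CDL) = (11² + 5.69² − 11²) / (2·11·5.69) = 32.42/125.27 = 0.2588, so ∠CDL = 75°.

Therefore, the measure of angle ∠CDL = 75°.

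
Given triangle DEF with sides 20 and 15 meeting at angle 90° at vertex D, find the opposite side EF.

By the law of cosines: EF^2 = DE^2 + DF^2 - 2*DE*DF*cos(D)
EF^2 = 20^2 + 15^2 - 2*20*15*cos(90°)
EF^2 = 400 + 225 - 600*(0)
EF^2 = 625
EF = 25

25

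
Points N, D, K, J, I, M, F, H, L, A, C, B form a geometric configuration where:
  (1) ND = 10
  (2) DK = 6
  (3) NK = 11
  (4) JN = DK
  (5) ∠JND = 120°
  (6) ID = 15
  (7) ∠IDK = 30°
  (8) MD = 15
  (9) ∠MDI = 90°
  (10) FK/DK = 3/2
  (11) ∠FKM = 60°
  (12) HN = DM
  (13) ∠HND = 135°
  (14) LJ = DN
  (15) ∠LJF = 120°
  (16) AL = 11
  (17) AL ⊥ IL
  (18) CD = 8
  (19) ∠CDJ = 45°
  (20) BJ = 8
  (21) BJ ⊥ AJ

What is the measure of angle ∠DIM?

Step 1: By the law of cosines on triangle IDM: IM² = 15² + 15² − 2·15·15·cos(90°) = 450, so IM = 15·√2.
Step 2: By the inverse law of cosines on triangle DIM: cos(∠DIM) = (15² + (15·√2)² − 15²) / (2·15·15·√2) = 450/636.4 = 0.7071, so ∠DIM = 45°.

Therefore, the measure of angle ∠DIM = 45°.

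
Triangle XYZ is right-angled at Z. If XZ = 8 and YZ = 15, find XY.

In a right triangle, the square of the hypotenuse equals the sum of the squares of the two legs.
The legs are 8 and 15, so the hypotenuse = sqrt(64 + 225) = sqrt(289) = 17.

17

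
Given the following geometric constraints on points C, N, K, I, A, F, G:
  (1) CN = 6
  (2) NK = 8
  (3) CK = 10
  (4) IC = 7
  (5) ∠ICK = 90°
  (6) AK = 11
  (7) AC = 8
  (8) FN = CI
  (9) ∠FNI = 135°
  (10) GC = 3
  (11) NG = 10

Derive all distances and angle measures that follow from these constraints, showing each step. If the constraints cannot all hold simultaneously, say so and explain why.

These constraints are not satisfiable: by the triangle inequality in triangle CNG, (1) CN = 6 and (10) GC = 3 force NG ≤ 6 + 3 = 9, but (11) says NG = 10. No planar figure meets all of them, so nothing further can be derived.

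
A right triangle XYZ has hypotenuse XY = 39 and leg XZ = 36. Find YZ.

YZ = sqrt(39^2 - 36^2) = sqrt(225) = 15

15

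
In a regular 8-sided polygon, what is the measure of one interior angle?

Each interior angle of a regular n-gon is (n - 2) * 180 / n.
For n = 8: (8 - 2) * 180 / 8 = 1080/8 = 135 degrees.

135 degrees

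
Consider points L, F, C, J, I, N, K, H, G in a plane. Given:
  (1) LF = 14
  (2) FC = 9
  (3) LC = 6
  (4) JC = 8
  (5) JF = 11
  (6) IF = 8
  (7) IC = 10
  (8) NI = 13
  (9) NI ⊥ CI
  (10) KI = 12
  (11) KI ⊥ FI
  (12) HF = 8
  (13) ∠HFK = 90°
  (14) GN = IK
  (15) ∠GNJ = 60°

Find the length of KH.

Step 1: By the law of cosines on triangle FIK: FK² = 8² + 12² − 2·8·12·cos(90°) = 208, so FK = 4·√13.
Step 2: By the law of cosines on triangle KFH: KH² = (4·√13)² + 8² − 2·4·√13·8·cos(90°) = 272, so KH = 4·√17.

Therefore, the length of KH = 4·√17.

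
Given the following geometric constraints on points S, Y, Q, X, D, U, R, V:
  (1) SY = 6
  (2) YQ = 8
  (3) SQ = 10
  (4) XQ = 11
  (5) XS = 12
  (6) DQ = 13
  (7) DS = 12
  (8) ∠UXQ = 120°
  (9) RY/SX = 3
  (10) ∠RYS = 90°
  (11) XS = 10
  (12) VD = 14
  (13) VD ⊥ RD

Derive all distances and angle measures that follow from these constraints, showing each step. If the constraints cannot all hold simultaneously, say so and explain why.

These constraints are not satisfiable: (5) XS = 12 and (11) XS = 10 assign two different lengths to the same segment. No planar figure meets all of them, so nothing further can be derived.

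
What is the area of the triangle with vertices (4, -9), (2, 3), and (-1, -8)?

Shoelace: Area = (1/2)|4(3--8) + 2(-8--9) + -1(-9-3)| = (1/2)(58) = 29

29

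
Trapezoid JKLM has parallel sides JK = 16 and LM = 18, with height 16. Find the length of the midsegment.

midsegment = (16 + 18) / 2 = 34 / 2 = 17

17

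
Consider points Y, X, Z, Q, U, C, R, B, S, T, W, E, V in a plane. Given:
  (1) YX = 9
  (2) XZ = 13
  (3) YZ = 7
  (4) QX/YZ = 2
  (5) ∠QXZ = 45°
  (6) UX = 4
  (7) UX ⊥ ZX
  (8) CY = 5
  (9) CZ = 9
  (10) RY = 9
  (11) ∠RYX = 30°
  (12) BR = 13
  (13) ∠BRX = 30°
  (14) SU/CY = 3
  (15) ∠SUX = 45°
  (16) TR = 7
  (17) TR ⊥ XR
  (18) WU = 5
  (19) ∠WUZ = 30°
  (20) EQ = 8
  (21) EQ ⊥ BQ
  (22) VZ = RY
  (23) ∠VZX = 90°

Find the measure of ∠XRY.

Step 1: By the law of cosines on triangle RYX: RX² = 9² + 9² − 2·9·9·cos(30°) = 21.7, so RX ≈ 4.66.
Step 2: By the inverse law of cosines on triangle XRY: cos(∠XRY) = (4.66² + 9² − 9²) / (2·4.66·9) = 21.7/83.86 = 0.2588, so ∠XRY = 75°.

Therefore, the measure of angle ∠XRY = 75°.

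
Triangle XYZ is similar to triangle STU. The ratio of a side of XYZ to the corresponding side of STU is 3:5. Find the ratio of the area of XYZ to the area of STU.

Area ratio = (side ratio)^2 = (3/5)^2 = 9:25.

9:25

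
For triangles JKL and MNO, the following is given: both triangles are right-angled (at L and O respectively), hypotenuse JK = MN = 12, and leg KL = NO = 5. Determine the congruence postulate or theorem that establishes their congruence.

Consider the given information: both triangles are right-angled (at L and O respectively), hypotenuse JK = MN = 12, and leg KL = NO = 5
This is not ASA or AAS: ASA requires two angles and the side between them. AAS requires two angles and a non-included side.
The correct criterion is HL. The hypotenuse and one leg of two right triangles are equal (Hypotenuse-Leg).

HL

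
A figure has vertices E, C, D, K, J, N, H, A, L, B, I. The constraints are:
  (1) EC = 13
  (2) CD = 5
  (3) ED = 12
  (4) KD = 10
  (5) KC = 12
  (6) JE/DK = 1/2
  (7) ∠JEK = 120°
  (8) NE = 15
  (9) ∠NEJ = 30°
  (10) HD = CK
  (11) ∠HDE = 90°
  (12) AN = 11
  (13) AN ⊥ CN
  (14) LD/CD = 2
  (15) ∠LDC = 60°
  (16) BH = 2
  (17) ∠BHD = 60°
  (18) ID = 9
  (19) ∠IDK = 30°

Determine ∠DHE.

From the given relations: HD = CK = 12.
Step 1: By the law of cosines on triangle HDE: HE² = 12² + 12² − 2·12·12·cos(90°) = 288, so HE = 12·√2.
Step 2: By the inverse law of cosines on triangle DHE: cos(∠DHE) = (12² + (12·√2)² − 12²) / (2·12·12·√2) = 288/407.29 = 0.7071, so ∠DHE = 45°.

Therefore, the measure of angle ∠DHE = 45°.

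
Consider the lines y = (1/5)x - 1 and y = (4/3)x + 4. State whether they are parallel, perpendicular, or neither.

Slope of line 1: m1 = 1/5
Slope of line 2: m2 = 4/3
m1 != m2 (1/5 != 4/3), so not parallel.
m1 * m2 = (1/5) * (4/3) = 4/15 != -1, so not perpendicular.
The lines are neither parallel nor perpendicular.

Neither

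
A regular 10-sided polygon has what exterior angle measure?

Each exterior angle of a regular n-gon is 360 / n.
For n = 10: 360 / 10 = 36 degrees.

36 degrees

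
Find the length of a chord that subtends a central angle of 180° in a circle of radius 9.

Drop a perpendicular from the center to the chord, bisecting both the chord and the central angle.
Each half-chord = r sin(θ/2) = 9 sin(90°).
The full chord = 2 × 9 × sin(90°) = 18.

18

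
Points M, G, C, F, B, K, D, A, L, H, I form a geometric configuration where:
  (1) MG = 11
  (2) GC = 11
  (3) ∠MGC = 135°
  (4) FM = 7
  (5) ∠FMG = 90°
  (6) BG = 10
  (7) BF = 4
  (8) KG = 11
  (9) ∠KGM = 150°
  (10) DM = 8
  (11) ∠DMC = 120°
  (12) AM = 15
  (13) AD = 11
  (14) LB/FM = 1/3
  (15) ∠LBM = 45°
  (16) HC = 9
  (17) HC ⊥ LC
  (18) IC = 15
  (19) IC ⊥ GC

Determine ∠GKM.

Step 1: By the law of cosines on triangle KGM: KM² = 11² + 11² − 2·11·11·cos(150°) = 451.58, so KM ≈ 21.25.
Step 2: By the inverse law of cosines on triangle GKM: cos(∠GKM) = (11² + 21.25² − 11²) / (2·11·21.25) = 451.58/467.51 = 0.9659, so ∠GKM = 15°.

Therefore, the measure of angle ∠GKM = 15°.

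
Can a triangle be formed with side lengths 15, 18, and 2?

Check the triangle inequality: 15 + 2 = 17 ≤ 18.
Since the sum of two sides does not exceed the third, no triangle can be formed.

No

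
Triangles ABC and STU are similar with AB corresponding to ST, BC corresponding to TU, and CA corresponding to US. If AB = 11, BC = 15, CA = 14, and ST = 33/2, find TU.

k = 33/2/11 = 3/2. TU = 3/2 * 15 = 45/2.

45/2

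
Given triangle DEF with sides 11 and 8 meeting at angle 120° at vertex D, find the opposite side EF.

Law of cosines: EF^2 = 11^2 + 8^2 - 2(11)(8)cos(120°) = 273, so EF = sqrt(273).

sqrt(273)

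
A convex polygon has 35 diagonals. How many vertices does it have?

Using d = n(n - 3)/2, we solve 35 = n(n - 3)/2.
So n(n - 3) = 70.
Testing n = 10: 10 * 7 = 70 = 70. Correct.
The polygon has 10 sides.

10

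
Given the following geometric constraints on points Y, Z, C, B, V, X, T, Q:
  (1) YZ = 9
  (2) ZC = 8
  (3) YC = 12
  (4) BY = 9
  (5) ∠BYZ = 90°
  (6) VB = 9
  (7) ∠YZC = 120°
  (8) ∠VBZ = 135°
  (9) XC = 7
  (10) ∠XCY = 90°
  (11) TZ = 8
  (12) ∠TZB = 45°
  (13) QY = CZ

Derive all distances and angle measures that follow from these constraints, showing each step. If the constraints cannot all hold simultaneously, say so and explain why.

These constraints are not satisfiable: (1), (2) and (3) fix all three sides of triangle YZC, so by the law of cosines cos(∠YZC) = (9² + 8² − 12²) / (2·9·8) = 0.0069, i.e. ∠YZC ≈ 89.6°, which contradicts (7) ∠YZC = 120°. No planar figure meets all of them, so nothing further can be derived.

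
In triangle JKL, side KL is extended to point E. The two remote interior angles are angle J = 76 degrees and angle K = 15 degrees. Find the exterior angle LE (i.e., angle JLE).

By the exterior angle theorem, an exterior angle of a triangle equals the sum of the two remote interior angles.
Exterior angle = angle J + angle K
Exterior angle = 76 + 15 = 91 degrees

91 degrees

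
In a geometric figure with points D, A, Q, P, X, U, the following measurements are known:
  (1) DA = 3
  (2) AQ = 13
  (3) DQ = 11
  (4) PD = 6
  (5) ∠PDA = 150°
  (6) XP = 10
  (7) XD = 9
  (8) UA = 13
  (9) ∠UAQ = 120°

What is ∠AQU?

Step 1: By the law of cosines on triangle QAU: QU² = 13² + 13² − 2·13·13·cos(120°) = 507, so QU = 13·√3.
Step 2: By the inverse law of cosines on triangle AQU: cos(∠AQU) = (13² + (13·√3)² − 13²) / (2·13·13·√3) = 507/585.43 = 0.866, so ∠AQU = 30°.

Therefore, the measure of angle ∠AQU = 30°.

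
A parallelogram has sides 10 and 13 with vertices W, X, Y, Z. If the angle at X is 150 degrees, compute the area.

Area = 10 * 13 * sin(150°) = 130 * 1/2 = 65

65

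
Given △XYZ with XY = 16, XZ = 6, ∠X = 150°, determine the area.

When two sides and the included angle are known, the area formula is (1/2)ab sin(C).
The height from one side to the opposite vertex is 6 sin(150°) = 3.
Area = (1/2) * 16 * 3 = 24.

24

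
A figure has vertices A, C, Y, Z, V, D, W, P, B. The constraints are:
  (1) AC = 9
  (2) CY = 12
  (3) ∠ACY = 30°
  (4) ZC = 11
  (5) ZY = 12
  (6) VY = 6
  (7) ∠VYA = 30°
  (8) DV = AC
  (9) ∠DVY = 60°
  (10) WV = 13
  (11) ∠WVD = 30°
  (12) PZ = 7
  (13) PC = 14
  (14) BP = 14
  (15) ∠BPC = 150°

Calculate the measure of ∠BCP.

Step 1: By the law of cosines on triangle CPB: CB² = 14² + 14² − 2·14·14·cos(150°) = 731.48, so CB ≈ 27.05.
Step 2: By the inverse law of cosines on triangle BCP: cos(∠BCP) = (27.05² + 14² − 14²) / (2·27.05·14) = 731.48/757.29 = 0.9659, so ∠BCP = 15°.

Therefore, the measure of angle ∠BCP = 15°.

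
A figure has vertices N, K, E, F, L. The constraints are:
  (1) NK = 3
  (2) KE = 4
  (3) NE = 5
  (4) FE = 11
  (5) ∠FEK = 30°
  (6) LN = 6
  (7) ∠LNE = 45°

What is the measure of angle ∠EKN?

Step 1: By the inverse law of cosines on triangle EKN: cos(∠EKN) = (4² + 3² − 5²) / (2·4·3) = 0/24 = 0, so ∠EKN = 90°.

Therefore, the measure of angle ∠EKN = 90°.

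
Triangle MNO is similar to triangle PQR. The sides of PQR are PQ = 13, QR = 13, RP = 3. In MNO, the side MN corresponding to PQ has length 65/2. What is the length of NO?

Similar triangles have proportional sides. Setting up the proportion:
MN / PQ = NO / QR
65/2 / 13 = NO / 13
NO = 13 * 65/2 / 13 = 65/2.

65/2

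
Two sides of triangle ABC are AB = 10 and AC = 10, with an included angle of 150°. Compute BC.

Law of cosines: BC^2 = 10^2 + 10^2 - 2(10)(10)cos(150°) = 100*sqrt(3) + 200, so BC = 10*sqrt(sqrt(3) + 2).

10*sqrt(sqrt(3) + 2)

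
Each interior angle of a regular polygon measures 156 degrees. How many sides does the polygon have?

Each interior angle of a regular n-gon is (n - 2) * 180 / n.
Setting this equal to 156:
(n - 2) * 180 / n = 156
Each exterior angle = 180 - 156 = 24 degrees.
Since exterior angles sum to 360: n = 360 / 24 = 15.

15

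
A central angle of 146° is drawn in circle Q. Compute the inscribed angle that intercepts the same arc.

Inscribed angle = 146° / 2 = 73° (inscribed angle theorem).

73°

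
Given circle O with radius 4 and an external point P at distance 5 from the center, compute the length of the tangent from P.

Let T be the point of tangency. Then OT ⊥ PT (radius ⊥ tangent).
In right triangle OTP: OP² = OT² + PT²
5² = 4² + PT²
PT² = 9, PT = 3

3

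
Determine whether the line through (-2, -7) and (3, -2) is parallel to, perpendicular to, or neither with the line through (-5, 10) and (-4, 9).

Slope of line 1: m1 = (-2 - -7)/(3 - -2) = 5/5 = 1
Slope of line 2: m2 = (9 - 10)/(-4 - -5) = -1/1 = -1
m1 * m2 = -1, so perpendicular.

Perpendicular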